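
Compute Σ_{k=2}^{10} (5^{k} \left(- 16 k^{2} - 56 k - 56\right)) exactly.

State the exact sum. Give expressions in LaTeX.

Σ = -25976561800

r(k) = 5*(2*k**2 + 11*k + 16)/(2*k**2 + 7*k + 7) after simplifying.
Normal form (A,B,C) = (5, 1, k**2 + 7*k/2 + 7/2).
Need (5)·f(k+1) − (1)·f(k) = k**2 + 7*k/2 + 7/2.
From deg A=0, deg B=0, deg C=2: d=2.
A polynomial solution: f(k) = (k**2 + k + 1)/4.
Get s_k = R·t_k = -4*5**k*(k**2 + k + 1) with R(k) = B(k−1)f(k)/C(k) = (k**2 + k + 1)/(2*(2*k**2 + 7*k + 7)).
Verify: 5**k*(-16*k**2 - 56*k - 56) matches t_k.
Sum = s_(11) − s_(2); s_(11) = -25976562500, s_(2) = -700 ⇒ -25976561800.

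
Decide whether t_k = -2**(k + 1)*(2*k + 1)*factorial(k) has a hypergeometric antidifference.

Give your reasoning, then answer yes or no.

The ratio is 2*(k + 1)*(2*k + 3)/(2*k + 1).
Take A(k)=2*k + 2, B(k)=1, C(k)=k + 1/2.
Solve (2*k + 2)·f(k+1) − (1)·f(k) = k + 1/2.
d = 0 from the (1,0,1) case.
Solve for f: f(k) = 1/2 (degree 0 ≤ 0).
R(k) = B(k−1)·f(k)/C(k) = 1/(2*k + 1); s_k = R·t_k = -2**(k + 1)*factorial(k).
Δs = -2**(k + 1)*(2*k + 1)*factorial(k), as required.

Yes. s_k = -2**(k + 1)*factorial(k).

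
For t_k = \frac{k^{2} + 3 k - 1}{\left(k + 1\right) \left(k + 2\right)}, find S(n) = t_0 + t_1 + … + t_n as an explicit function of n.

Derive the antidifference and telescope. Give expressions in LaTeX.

t_(k+1)/t_k = (k + 1)*(3*k + (k + 1)**2 + 2)/((k + 3)*(k**2 + 3*k - 1)).
Take A(k)=k + 1, B(k)=k + 3, C(k)=k**2 + 3*k - 1.
Set up (k + 1)·f(k+1) − (k + 2)·f(k) − (k**2 + 3*k - 1) = 0.
From deg A=1, deg B=1, deg C=2: d=2.
Solve for f: f(k) = k*(k - 2) (degree 2 ≤ 2).
So s_k = (B(k−1)f/C)·t_k = (k*(k - 2)*(k + 2)/(k**2 + 3*k - 1))·t_k = k*(k - 2)/(k + 1).
Verify: (k**2 + 3*k - 1)/(k**2 + 3*k + 2) matches t_k.
Σ_(k=0)^n t_k = s_(n+1) − s_(0) = ((n**2 - 1)/(n + 2)) − (0), i.e. (n**2 - 1)/(n + 2).

S(n) = \frac{n^{2} - 1}{n + 2}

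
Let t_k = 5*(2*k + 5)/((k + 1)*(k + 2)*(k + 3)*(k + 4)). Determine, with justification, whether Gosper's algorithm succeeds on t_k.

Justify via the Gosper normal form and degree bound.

t_(k+1)/t_k = (k + 1)*(2*k + 7)/((k + 5)*(2*k + 5)).
Normal form (A,B,C) = (k + 1, k + 5, k + 5/2).
Set up (k + 1)·f(k+1) − (k + 4)·f(k) − (k + 5/2) = 0.
d = 3 from the (1,1,1) case.
Solve for f: f(k) = k*(k + 2)*(k + 4)/6 (degree 3 ≤ 3).
Then R = B(k−1)f/C = k*(k + 2)*(k + 4)**2/(3*(2*k + 5)), so s_k = R(k)·t_k = 5*k*(k + 4)/(3*(k**2 + 4*k + 3)).
s_(k+1) − s_k = 5*(2*k + 5)/(k**4 + 10*k**3 + 35*k**2 + 50*k + 24) = t_k.

Yes. s_k = 5*k*(k + 4)/(3*(k**2 + 4*k + 3)).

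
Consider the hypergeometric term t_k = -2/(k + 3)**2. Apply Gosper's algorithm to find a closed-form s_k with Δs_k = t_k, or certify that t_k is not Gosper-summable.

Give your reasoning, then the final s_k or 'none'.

Compute t_(k+1)/t_k: get (k + 3)**2/(k + 4)**2.
Factor: A=k**2 + 6*k + 9; B=k**2 + 8*k + 16; C=1.
Solve (k**2 + 6*k + 9)·f(k+1) − (k**2 + 6*k + 9)·f(k) = 1.
deg f ≤ 0 (via 2,2,0).
Put f(k) = c0: A·f(k+1) − B(k−1)·f(k) − C = -1; need -1 = 0 — inconsistent ⇒ no f, not summable.

none — t_k is not Gosper-summable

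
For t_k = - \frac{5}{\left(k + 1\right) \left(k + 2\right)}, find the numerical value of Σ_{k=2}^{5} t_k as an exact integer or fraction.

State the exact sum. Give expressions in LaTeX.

Ratio r(k) = (k + 1)/(k + 3).
Gosper form: A/B · C(k+1)/C(k) with A=k + 1, B=k + 3, C=1.
f must satisfy (k + 1)·f(k+1) − (k + 2)·f(k) = 1.
d = 1 from the (1,1,0) case.
Coefficient equations give f(k) = k.
So s_k = (B(k−1)f/C)·t_k = (k*(k + 2))·t_k = -5*k/(k + 1).
Δs = -5/(k**2 + 3*k + 2), as required.
Sum = s_(6) − s_(2); s_(6) = -30/7, s_(2) = -10/3 ⇒ -20/21.

Σ = -20/21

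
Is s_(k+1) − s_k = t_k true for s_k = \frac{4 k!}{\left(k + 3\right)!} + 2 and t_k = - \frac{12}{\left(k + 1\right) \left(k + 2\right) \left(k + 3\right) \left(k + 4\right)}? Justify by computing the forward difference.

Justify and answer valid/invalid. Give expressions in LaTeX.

s_(k+1) = 4*factorial(k + 1)/factorial(k + 4) + 2
s_(k+1) − s_k = -12/((k + 1)*(k + 2)*(k + 3)*(k + 4))
(s_(k+1) − s_k) − t_k = 0

valid (s_(k+1) − s_k reduces to t_k)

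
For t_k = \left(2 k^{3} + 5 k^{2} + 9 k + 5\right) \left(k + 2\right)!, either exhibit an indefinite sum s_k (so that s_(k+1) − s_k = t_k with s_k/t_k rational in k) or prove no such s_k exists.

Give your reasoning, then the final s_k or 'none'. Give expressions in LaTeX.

Compute t_(k+1)/t_k: get (2*k**4 + 17*k**3 + 58*k**2 + 96*k + 63)/(2*k**3 + 5*k**2 + 9*k + 5).
Factor: A=k + 3; B=1; C=k**3 + 5*k**2/2 + 9*k/2 + 5/2.
f must satisfy (k + 3)·f(k+1) − (1)·f(k) = k**3 + 5*k**2/2 + 9*k/2 + 5/2.
Bound: deg f ≤ 2.
A polynomial solution: f(k) = (2*k**2 - 3*k + 4)/2.
Then R = B(k−1)f/C = (2*k**2 - 3*k + 4)/(2*k**3 + 5*k**2 + 9*k + 5), so s_k = R(k)·t_k = (2*k**2 - 3*k + 4)*factorial(k + 2).
s_(k+1) − s_k = (2*k**3 + 5*k**2 + 9*k + 5)*factorial(k + 2) = t_k.

s_k = \left(2 k^{2} - 3 k + 4\right) \left(k + 2\right)!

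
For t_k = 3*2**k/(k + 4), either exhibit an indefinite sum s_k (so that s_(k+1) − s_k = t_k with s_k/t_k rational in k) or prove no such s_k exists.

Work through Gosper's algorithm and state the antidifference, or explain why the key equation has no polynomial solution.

r(k) = 2*(k + 4)/(k + 5) after simplifying.
Gosper form: A/B · C(k+1)/C(k) with A=2*k + 8, B=k + 5, C=1.
Solve (2*k + 8)·f(k+1) − (k + 4)·f(k) = 1.
deg f ≤ -1 (via 1,1,0).
Negative degree bound (-1): no f exists, t_k not Gosper-summable.

none — t_k is not Gosper-summable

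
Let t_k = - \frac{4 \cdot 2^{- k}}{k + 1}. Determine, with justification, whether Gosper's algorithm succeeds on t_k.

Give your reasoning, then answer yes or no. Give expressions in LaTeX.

Compute t_(k+1)/t_k: get (k + 1)/(2*(k + 2)).
So A=k/2 + 1/2 and B=k + 2, with C=1.
Need (k/2 + 1/2)·f(k+1) − (k + 1)·f(k) = 1.
d = -1 from the (1,1,0) case.
d = -1 < 0 ⇒ no nonzero polynomial f; not summable.

No. Not Gosper-summable.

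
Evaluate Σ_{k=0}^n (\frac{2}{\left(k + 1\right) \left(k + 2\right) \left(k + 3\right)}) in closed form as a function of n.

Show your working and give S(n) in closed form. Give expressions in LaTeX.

S(n) = \frac{n^{2} + 5 n + 4}{2 \left(n^{2} + 5 n + 6\right)}

t_(k+1)/t_k = (k + 1)/(k + 4).
Normal form (A,B,C) = (k + 1, k + 4, 1).
Set up (k + 1)·f(k+1) − (k + 3)·f(k) − (1) = 0.
From deg A=1, deg B=1, deg C=0: d=2.
Solve for f: f(k) = k*(k + 3)/4 (degree 2 ≤ 2).
Certificate R = B(k−1)f/C = k*(k + 3)**2/4 gives s_k = k*(k + 3)/(2*(k + 1)*(k + 2)).
s_(k+1) − s_k = 2/(k**3 + 6*k**2 + 11*k + 6) = t_k.
s_(n+1) = (n**2 + 5*n + 4)/(2*(n**2 + 5*n + 6)) and s_(0) = 0, so S(n) = (n**2 + 5*n + 4)/(2*(n**2 + 5*n + 6)).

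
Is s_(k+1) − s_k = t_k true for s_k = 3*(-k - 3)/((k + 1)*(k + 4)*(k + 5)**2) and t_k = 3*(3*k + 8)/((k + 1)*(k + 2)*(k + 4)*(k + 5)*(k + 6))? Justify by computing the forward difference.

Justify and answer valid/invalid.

Invalid: residual 6*(-4*k**2 - 31*k - 52)/(k**7 + 29*k**6 + 349*k**5 + 2243*k**4 + 8230*k**3 + 16988*k**2 + 17880*k + 7200) ≠ 0.

s_(k+1) = 3*(-k - 4)/((k + 2)*(k + 5)*(k + 6)**2)
s_(k+1) − s_k = 3*(3*k**3 + 33*k**2 + 116*k + 136)/(k**7 + 29*k**6 + 349*k**5 + 2243*k**4 + 8230*k**3 + 16988*k**2 + 17880*k + 7200)
(s_(k+1) − s_k) − t_k = 6*(-4*k**2 - 31*k - 52)/(k**7 + 29*k**6 + 349*k**5 + 2243*k**4 + 8230*k**3 + 16988*k**2 + 17880*k + 7200)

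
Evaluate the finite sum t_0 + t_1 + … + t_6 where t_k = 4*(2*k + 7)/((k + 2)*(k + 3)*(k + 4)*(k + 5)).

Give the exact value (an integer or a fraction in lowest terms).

Σ = 91/198

r(k) = (k + 2)*(2*k + 9)/((k + 6)*(2*k + 7)) after simplifying.
Take A(k)=k + 2, B(k)=k + 6, C(k)=k + 7/2.
f must satisfy (k + 2)·f(k+1) − (k + 5)·f(k) = k + 7/2.
Degrees (1,1,1) ⇒ d ≤ 3.
Solve for f: f(k) = k*(k + 3)*(k + 6)/16 (degree 3 ≤ 3).
Then R = B(k−1)f/C = k*(k + 3)*(k + 5)*(k + 6)/(8*(2*k + 7)), so s_k = R(k)·t_k = k*(k + 6)/(2*(k**2 + 6*k + 8)).
Check: Δs_k = 4*(2*k + 7)/(k**4 + 14*k**3 + 71*k**2 + 154*k + 120). ✓
Telescoping: Σ = s_(7) − s_(0) = 91/198 − (0) = 91/198.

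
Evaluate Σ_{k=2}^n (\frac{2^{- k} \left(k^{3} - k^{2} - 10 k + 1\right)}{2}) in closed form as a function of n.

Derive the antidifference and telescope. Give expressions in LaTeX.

r(k) = (k**3 + 2*k**2 - 9*k - 9)/(2*(k**3 - k**2 - 10*k + 1)) after simplifying.
Gosper form: A/B · C(k+1)/C(k) with A=1/2, B=1, C=k**3 - k**2 - 10*k + 1.
Key eq: (1/2)·f(k+1) = (1)·f(k) + (k**3 - k**2 - 10*k + 1).
Bound: deg f ≤ 3.
Coefficient equations give f(k) = -2*(k**3 + 2*k**2 - 3*k + 1).
Certificate R = B(k−1)f/C = -2*(k**3 + 2*k**2 - 3*k + 1)/(k**3 - k**2 - 10*k + 1) gives s_k = (-k**3 - 2*k**2 + 3*k - 1)/2**k.
Check: Δs_k = (k**3 - k**2 - 10*k + 1)/(2*2**k). ✓
Σ_(k=2)^n t_k = s_(n+1) − s_(2) = (2**(-n - 1)*(-n**3 - 5*n**2 - 4*n - 1)) − (-11/4), i.e. 2**(-n - 2)*(11*2**n - 2*n**3 - 10*n**2 - 8*n - 2).

S(n) = 2^{- n - 2} \left(11 \cdot 2^{n} - 2 n^{3} - 10 n^{2} - 8 n - 2\right)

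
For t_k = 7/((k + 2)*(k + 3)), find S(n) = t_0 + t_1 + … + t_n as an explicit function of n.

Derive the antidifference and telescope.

Step 1: r(k) = (k + 2)/(k + 4).
Factor: A=k + 2; B=k + 4; C=1.
Key eq: (k + 2)·f(k+1) = (k + 3)·f(k) + (1).
Bound: deg f ≤ 1.
Coefficient equations give f(k) = k/2.
Then R = B(k−1)f/C = k*(k + 3)/2, so s_k = R(k)·t_k = 7*k/(2*(k + 2)).
Δs = 7/(k**2 + 5*k + 6), as required.
Σ_(k=0)^n t_k = s_(n+1) − s_(0) = (7*(n + 1)/(2*(n + 3))) − (0), i.e. 7*(n + 1)/(2*(n + 3)).

S(n) = 7*(n + 1)/(2*(n + 3))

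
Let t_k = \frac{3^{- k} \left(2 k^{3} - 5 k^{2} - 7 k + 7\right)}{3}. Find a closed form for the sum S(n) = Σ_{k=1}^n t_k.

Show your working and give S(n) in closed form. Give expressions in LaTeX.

S(n) = 3^{- n - 1} \left(- 3^{n} - n^{3} - 2 n^{2} + 2 n + 1\right)

Step 1: r(k) = (2*k**3 + k**2 - 11*k - 3)/(3*(2*k**3 - 5*k**2 - 7*k + 7)).
Normal form (A,B,C) = (1/3, 1, k**3 - 5*k**2/2 - 7*k/2 + 7/2).
Need (1/3)·f(k+1) − (1)·f(k) = k**3 - 5*k**2/2 - 7*k/2 + 7/2.
deg f ≤ 3 (via 0,0,3).
A polynomial solution: f(k) = -3*(k - 2)*(k**2 + k - 1)/2.
Then R = B(k−1)f/C = -3*(k - 2)*(k**2 + k - 1)/(2*k**3 - 5*k**2 - 7*k + 7), so s_k = R(k)·t_k = (-k**3 + k**2 + 3*k - 2)/3**k.
Verify: (2*k**3 - 5*k**2 - 7*k + 7)/(3*3**k) matches t_k.
Telescope: S(n) = s_(n+1) − s_(1) = 3**(-n - 1)*(-n**3 - 2*n**2 + 2*n + 1) − (1/3) = 3**(-n - 1)*(-3**n - n**3 - 2*n**2 + 2*n + 1).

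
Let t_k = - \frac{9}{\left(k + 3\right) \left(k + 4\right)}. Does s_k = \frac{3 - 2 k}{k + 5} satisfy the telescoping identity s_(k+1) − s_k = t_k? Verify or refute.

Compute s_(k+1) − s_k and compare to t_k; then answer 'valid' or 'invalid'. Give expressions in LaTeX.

Invalid: residual \frac{2 \left(- 2 k^{2} + 4 k + 57\right)}{k^{4} + 18 k^{3} + 119 k^{2} + 342 k + 360} ≠ 0.

s_(k+1) = (1 - 2*k)/(k + 6)
s_(k+1) − s_k = -13/(k**2 + 11*k + 30)
(s_(k+1) − s_k) − t_k = 2*(-2*k**2 + 4*k + 57)/(k**4 + 18*k**3 + 119*k**2 + 342*k + 360)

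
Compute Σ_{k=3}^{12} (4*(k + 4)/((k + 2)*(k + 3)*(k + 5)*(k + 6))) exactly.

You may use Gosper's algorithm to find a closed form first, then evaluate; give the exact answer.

Σ = 23/540

Ratio r(k) = (k + 2)*(k + 5)**2/((k + 4)**2*(k + 7)).
So A=k + 2 and B=k + 7, with C=k**2 + 8*k + 16.
Solve (k + 2)·f(k+1) − (k + 6)·f(k) = k**2 + 8*k + 16.
From deg A=1, deg B=1, deg C=2: d=4.
A polynomial solution: f(k) = k*(k + 3)*(k + 4)*(k + 7)/20.
R(k) = B(k−1)·f(k)/C(k) = k*(k + 3)*(k + 6)*(k + 7)/(20*(k + 4)); s_k = R·t_k = k*(k + 7)/(5*(k**2 + 7*k + 10)).
s_(k+1) − s_k = 4*(k + 4)/(k**4 + 16*k**3 + 91*k**2 + 216*k + 180) = t_k.
Sum = s_(13) − s_(3); s_(13) = 26/135, s_(3) = 3/20 ⇒ 23/540.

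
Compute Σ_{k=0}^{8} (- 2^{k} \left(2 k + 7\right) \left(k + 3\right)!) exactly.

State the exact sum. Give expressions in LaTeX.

Compute t_(k+1)/t_k: get 2*(k + 4)*(2*k + 9)/(2*k + 7).
Gosper form: A/B · C(k+1)/C(k) with A=2*k + 8, B=1, C=k + 7/2.
Need (2*k + 8)·f(k+1) − (1)·f(k) = k + 7/2.
Degrees (1,0,1) ⇒ d ≤ 0.
Coefficient equations give f(k) = 1/2.
R(k) = B(k−1)·f(k)/C(k) = 1/(2*k + 7); s_k = R·t_k = -2**k*factorial(k + 3).
Check: Δs_k = -2**k*(2*k + 7)*factorial(k + 3). ✓
Telescoping: Σ = s_(9) − s_(0) = -245248819200 − (-6) = -245248819194.

Σ = -245248819194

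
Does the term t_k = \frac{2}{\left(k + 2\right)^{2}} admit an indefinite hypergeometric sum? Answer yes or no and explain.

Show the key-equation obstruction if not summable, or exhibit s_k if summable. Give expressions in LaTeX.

t_(k+1)/t_k = (k + 2)**2/(k + 3)**2.
So A=k**2 + 4*k + 4 and B=k**2 + 6*k + 9, with C=1.
Need (k**2 + 4*k + 4)·f(k+1) − (k**2 + 4*k + 4)·f(k) = 1.
deg f ≤ 0 (via 2,2,0).
f = c0 ⇒ A·f(k+1) − B(k−1)·f(k) − C = -1. The system {-1 = 0} is inconsistent; no antidifference.

No; the coefficient equations for f are inconsistent.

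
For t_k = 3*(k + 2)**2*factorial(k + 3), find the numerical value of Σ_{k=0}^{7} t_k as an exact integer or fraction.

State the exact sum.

Σ = 958003200

The ratio is (k + 3)**2*(k + 4)/(k + 2)**2.
A = k + 4, B = 1, C = k**2 + 4*k + 4.
Set up (k + 4)·f(k+1) − (1)·f(k) − (k**2 + 4*k + 4) = 0.
deg f ≤ 1 (via 1,0,2).
Match coefficients ⇒ f(k) = k.
Certificate R = B(k−1)f/C = k/(k + 2)**2 gives s_k = 3*k*factorial(k + 3).
Δs = 3*(k + 2)**2*factorial(k + 3), as required.
Sum = s_(8) − s_(0); s_(8) = 958003200, s_(0) = 0 ⇒ 958003200.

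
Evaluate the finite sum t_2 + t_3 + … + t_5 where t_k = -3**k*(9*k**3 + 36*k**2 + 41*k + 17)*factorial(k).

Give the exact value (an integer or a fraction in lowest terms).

Σ = -68234076

The ratio is 3*(9*k**4 + 72*k**3 + 203*k**2 + 243*k + 103)/(9*k**3 + 36*k**2 + 41*k + 17).
Gosper form: A/B · C(k+1)/C(k) with A=3*k + 3, B=1, C=k**3 + 4*k**2 + 41*k/9 + 17/9.
f must satisfy (3*k + 3)·f(k+1) − (1)·f(k) = k**3 + 4*k**2 + 41*k/9 + 17/9.
From deg A=1, deg B=0, deg C=3: d=2.
Solving with deg f ≤ 2: f(k) = (3*k**2 + 4*k - 2)/9.
So s_k = (B(k−1)f/C)·t_k = ((3*k**2 + 4*k - 2)/(9*k**3 + 36*k**2 + 41*k + 17))·t_k = -3**k*(3*k**2 + 4*k - 2)*factorial(k).
Δs = -3**k*(9*k**3 + 36*k**2 + 41*k + 17)*factorial(k), as required.
Sum = s_(6) − s_(2); s_(6) = -68234400, s_(2) = -324 ⇒ -68234076.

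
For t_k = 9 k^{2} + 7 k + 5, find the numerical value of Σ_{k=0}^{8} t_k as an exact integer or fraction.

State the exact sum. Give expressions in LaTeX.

Compute t_(k+1)/t_k: get (9*k**2 + 25*k + 21)/(9*k**2 + 7*k + 5).
Normal form (A,B,C) = (1, 1, k**2 + 7*k/9 + 5/9).
Solve (1)·f(k+1) − (1)·f(k) = k**2 + 7*k/9 + 5/9.
Degrees (0,0,2) ⇒ d ≤ 3.
Solving with deg f ≤ 3: f(k) = k*(3*k**2 - k + 3)/9.
Then R = B(k−1)f/C = k*(3*k**2 - k + 3)/(9*k**2 + 7*k + 5), so s_k = R(k)·t_k = k*(3*k**2 - k + 3).
Δs = 9*k**2 + 7*k + 5, as required.
Telescoping: Σ = s_(9) − s_(0) = 2133 − (0) = 2133.

Σ = 2133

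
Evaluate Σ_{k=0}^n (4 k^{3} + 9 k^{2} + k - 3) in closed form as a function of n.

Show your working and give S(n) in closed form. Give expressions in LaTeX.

S(n) = n^{4} + 5 n^{3} + 6 n^{2} - n - 3

r(k) = (4*k**3 + 21*k**2 + 31*k + 11)/(4*k**3 + 9*k**2 + k - 3) after simplifying.
Factor: A=1; B=1; C=k**3 + 9*k**2/4 + k/4 - 3/4.
f must satisfy (1)·f(k+1) − (1)·f(k) = k**3 + 9*k**2/4 + k/4 - 3/4.
Bound: deg f ≤ 4.
Solve for f: f(k) = k*(k + 2)*(k**2 - k - 1)/4 (degree 4 ≤ 4).
Certificate R = B(k−1)f/C = k*(k + 2)*(k**2 - k - 1)/(4*k**3 + 9*k**2 + k - 3) gives s_k = k*(k**3 + k**2 - 3*k - 2).
Check: Δs_k = 4*k**3 + 9*k**2 + k - 3. ✓
Evaluate: s_(n+1) = n**4 + 5*n**3 + 6*n**2 - n - 3; subtract s_(0) = 0 ⇒ S(n) = n**4 + 5*n**3 + 6*n**2 - n - 3.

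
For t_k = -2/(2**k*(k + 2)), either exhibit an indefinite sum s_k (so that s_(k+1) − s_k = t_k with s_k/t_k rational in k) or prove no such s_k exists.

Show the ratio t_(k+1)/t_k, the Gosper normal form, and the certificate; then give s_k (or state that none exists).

none (Gosper's algorithm certifies no s_k)

Compute t_(k+1)/t_k: get (k + 2)/(2*(k + 3)).
Take A(k)=k/2 + 1, B(k)=k + 3, C(k)=1.
f must satisfy (k/2 + 1)·f(k+1) − (k + 2)·f(k) = 1.
deg f ≤ -1 (via 1,1,0).
d = -1 < 0 ⇒ no nonzero polynomial f; not summable.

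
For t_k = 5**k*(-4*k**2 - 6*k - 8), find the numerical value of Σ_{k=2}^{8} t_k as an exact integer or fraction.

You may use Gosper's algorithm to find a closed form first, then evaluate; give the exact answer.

Compute t_(k+1)/t_k: get 5*(2*k**2 + 7*k + 9)/(2*k**2 + 3*k + 4).
Normal form (A,B,C) = (5, 1, k**2 + 3*k/2 + 2).
f must satisfy (5)·f(k+1) − (1)·f(k) = k**2 + 3*k/2 + 2.
From deg A=0, deg B=0, deg C=2: d=2.
Coefficient equations give f(k) = (k**2 - k + 2)/4.
Get s_k = R·t_k = 5**k*(-k**2 + k - 2) with R(k) = B(k−1)f(k)/C(k) = (k**2 - k + 2)/(2*(2*k**2 + 3*k + 4)).
Check: Δs_k = 5**k*(-4*k**2 - 6*k - 8). ✓
Σ_(k=2)^(8) t_k = s_(9) − s_(2) = -144531250 − (-100) = -144531150.

Σ = -144531150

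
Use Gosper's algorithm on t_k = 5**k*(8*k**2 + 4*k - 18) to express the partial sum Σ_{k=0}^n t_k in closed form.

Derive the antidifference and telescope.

S(n) = 10*5**n*n**2 - 20*5**n + 2

Ratio r(k) = 5*(4*k**2 + 10*k - 3)/(4*k**2 + 2*k - 9).
A = 5, B = 1, C = k**2 + k/2 - 9/4.
Need (5)·f(k+1) − (1)·f(k) = k**2 + k/2 - 9/4.
d = 2 from the (0,0,2) case.
Solving with deg f ≤ 2: f(k) = (k**2 - 2*k - 1)/4.
Certificate R = B(k−1)f/C = (k**2 - 2*k - 1)/(4*k**2 + 2*k - 9) gives s_k = 2*5**k*(k**2 - 2*k - 1).
Δs = 5**k*(8*k**2 + 4*k - 18), as required.
Telescope: S(n) = s_(n+1) − s_(0) = 10*5**n*(n**2 - 2) − (-2) = 10*5**n*n**2 - 20*5**n + 2.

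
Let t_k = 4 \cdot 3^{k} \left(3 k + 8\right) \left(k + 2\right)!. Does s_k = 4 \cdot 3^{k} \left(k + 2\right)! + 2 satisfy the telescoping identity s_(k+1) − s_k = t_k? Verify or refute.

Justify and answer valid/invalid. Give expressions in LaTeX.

Valid: the claim telescopes to t_k.

s_(k+1) = 4*3**(k + 1)*factorial(k + 3) + 2
s_(k+1) − s_k = 4*3**k*(3*k + 8)*factorial(k + 2)
(s_(k+1) − s_k) − t_k = 0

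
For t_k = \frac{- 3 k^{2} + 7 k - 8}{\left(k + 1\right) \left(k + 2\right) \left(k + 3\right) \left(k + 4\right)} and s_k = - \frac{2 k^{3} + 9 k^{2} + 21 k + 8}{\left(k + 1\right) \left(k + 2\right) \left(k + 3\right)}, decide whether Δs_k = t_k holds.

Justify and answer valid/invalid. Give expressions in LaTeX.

s_(k+1) = (-21*k - 2*(k + 1)**3 - 9*(k + 1)**2 - 29)/((k + 2)*(k + 3)*(k + 4))
s_(k+1) − s_k = (-3*k**2 + 7*k - 8)/(k**4 + 10*k**3 + 35*k**2 + 50*k + 24)
(s_(k+1) − s_k) − t_k = 0

Valid: the claim telescopes to t_k.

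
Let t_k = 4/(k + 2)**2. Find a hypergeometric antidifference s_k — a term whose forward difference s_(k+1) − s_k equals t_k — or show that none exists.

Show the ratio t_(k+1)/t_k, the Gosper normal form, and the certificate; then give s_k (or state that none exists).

no hypergeometric antidifference exists

Step 1: r(k) = (k + 2)**2/(k + 3)**2.
Factor: A=k**2 + 4*k + 4; B=k**2 + 6*k + 9; C=1.
Solve (k**2 + 4*k + 4)·f(k+1) − (k**2 + 4*k + 4)·f(k) = 1.
Bound: deg f ≤ 0.
Generic f = c0 gives residual -1; -1 = 0 cannot hold, so t_k is not Gosper-summable.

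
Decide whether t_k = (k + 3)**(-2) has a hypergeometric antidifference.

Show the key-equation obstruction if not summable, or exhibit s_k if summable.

No — key equation has no polynomial f.

The ratio is (k + 3)**2/(k + 4)**2.
Factor: A=k**2 + 6*k + 9; B=k**2 + 8*k + 16; C=1.
f must satisfy (k**2 + 6*k + 9)·f(k+1) − (k**2 + 6*k + 9)·f(k) = 1.
d = 0 from the (2,2,0) case.
f = c0 ⇒ A·f(k+1) − B(k−1)·f(k) − C = -1. The system {-1 = 0} is inconsistent; no antidifference.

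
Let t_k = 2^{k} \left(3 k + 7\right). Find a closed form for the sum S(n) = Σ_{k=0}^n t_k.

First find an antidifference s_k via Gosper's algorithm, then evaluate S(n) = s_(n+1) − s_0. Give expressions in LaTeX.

S(n) = 6 \cdot 2^{n} n + 8 \cdot 2^{n} - 1

t_(k+1)/t_k = 2*(3*k + 10)/(3*k + 7).
Take A(k)=2, B(k)=1, C(k)=k + 7/3.
Need (2)·f(k+1) − (1)·f(k) = k + 7/3.
Bound: deg f ≤ 1.
Solving with deg f ≤ 1: f(k) = (3*k + 1)/3.
So s_k = (B(k−1)f/C)·t_k = ((3*k + 1)/(3*k + 7))·t_k = 2**k*(3*k + 1).
s_(k+1) − s_k = 2**k*(3*k + 7) = t_k.
Σ_(k=0)^n t_k = s_(n+1) − s_(0) = (2**(n + 1)*(3*n + 4)) − (1), i.e. 6*2**n*n + 8*2**n - 1.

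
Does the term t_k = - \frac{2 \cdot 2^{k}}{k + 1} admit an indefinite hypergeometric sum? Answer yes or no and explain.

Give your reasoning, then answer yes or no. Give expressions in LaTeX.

Ratio r(k) = 2*(k + 1)/(k + 2).
Normal form (A,B,C) = (2*k + 2, k + 2, 1).
Need (2*k + 2)·f(k+1) − (k + 1)·f(k) = 1.
deg f ≤ -1 (via 1,1,0).
Bound -1 < 0, so the key equation has no polynomial solution.

No — negative degree bound, so no certificate f.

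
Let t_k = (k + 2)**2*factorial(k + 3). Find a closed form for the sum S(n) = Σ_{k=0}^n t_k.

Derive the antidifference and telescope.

r(k) = (k + 3)**2*(k + 4)/(k + 2)**2 after simplifying.
Gosper form: A/B · C(k+1)/C(k) with A=k + 4, B=1, C=k**2 + 4*k + 4.
f must satisfy (k + 4)·f(k+1) − (1)·f(k) = k**2 + 4*k + 4.
Degrees (1,0,2) ⇒ d ≤ 1.
Coefficient equations give f(k) = k.
Then R = B(k−1)f/C = k/(k + 2)**2, so s_k = R(k)·t_k = k*factorial(k + 3).
s_(k+1) − s_k = (k + 2)**2*factorial(k + 3) = t_k.
Σ_(k=0)^n t_k = s_(n+1) − s_(0) = ((n + 1)*factorial(n + 4)) − (0), i.e. (n + 1)*factorial(n + 4).

S(n) = (n + 1)*factorial(n + 4)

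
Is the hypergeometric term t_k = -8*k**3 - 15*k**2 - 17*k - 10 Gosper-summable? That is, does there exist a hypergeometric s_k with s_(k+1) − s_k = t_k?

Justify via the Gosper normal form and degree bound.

Yes. s_k = k*(-2*k**3 - k**2 - 3*k - 4).

The ratio is (8*k**3 + 39*k**2 + 71*k + 50)/(8*k**3 + 15*k**2 + 17*k + 10).
Take A(k)=1, B(k)=1, C(k)=k**3 + 15*k**2/8 + 17*k/8 + 5/4.
Key eq: (1)·f(k+1) = (1)·f(k) + (k**3 + 15*k**2/8 + 17*k/8 + 5/4).
Degrees (0,0,3) ⇒ d ≤ 4.
Solving with deg f ≤ 4: f(k) = k*(k + 1)*(2*k**2 - k + 4)/8.
Then R = B(k−1)f/C = k*(2*k**2 - k + 4)/(8*k**2 + 7*k + 10), so s_k = R(k)·t_k = k*(-2*k**3 - k**2 - 3*k - 4).
s_(k+1) − s_k = -8*k**3 - 15*k**2 - 17*k - 10 = t_k.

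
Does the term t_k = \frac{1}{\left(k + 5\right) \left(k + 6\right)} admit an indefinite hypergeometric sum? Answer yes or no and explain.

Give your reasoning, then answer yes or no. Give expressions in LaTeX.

Yes. s_k = \frac{k}{5 \left(k + 5\right)}.

r(k) = (k + 5)/(k + 7) after simplifying.
Normal form (A,B,C) = (k + 5, k + 7, 1).
Key eq: (k + 5)·f(k+1) = (k + 6)·f(k) + (1).
Degrees (1,1,0) ⇒ d ≤ 1.
Coefficient equations give f(k) = k/5.
So s_k = (B(k−1)f/C)·t_k = (k*(k + 6)/5)·t_k = k/(5*(k + 5)).
Check: Δs_k = 1/(k**2 + 11*k + 30). ✓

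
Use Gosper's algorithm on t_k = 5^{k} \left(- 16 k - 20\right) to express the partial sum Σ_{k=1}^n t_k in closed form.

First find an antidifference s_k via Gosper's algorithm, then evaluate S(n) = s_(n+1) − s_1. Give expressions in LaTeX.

Compute t_(k+1)/t_k: get 5*(4*k + 9)/(4*k + 5).
Normal form (A,B,C) = (5, 1, k + 5/4).
f must satisfy (5)·f(k+1) − (1)·f(k) = k + 5/4.
Bound: deg f ≤ 1.
A polynomial solution: f(k) = k/4.
Get s_k = R·t_k = -4*5**k*k with R(k) = B(k−1)f(k)/C(k) = k/(4*k + 5).
s_(k+1) − s_k = 5**k*(-16*k - 20) = t_k.
Telescope: S(n) = s_(n+1) − s_(1) = 20*5**n*(-n - 1) − (-20) = -20*5**n*n - 20*5**n + 20.

S(n) = - 20 \cdot 5^{n} n - 20 \cdot 5^{n} + 20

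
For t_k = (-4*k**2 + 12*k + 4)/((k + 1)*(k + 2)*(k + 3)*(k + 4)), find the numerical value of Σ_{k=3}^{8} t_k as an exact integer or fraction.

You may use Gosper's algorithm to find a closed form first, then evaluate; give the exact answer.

Ratio r(k) = (k**3 - 4*k - 3)/(k**3 + 2*k**2 - 16*k - 5).
A = k + 1, B = k + 5, C = k**2 - 3*k - 1.
f must satisfy (k + 1)·f(k+1) − (k + 4)·f(k) = k**2 - 3*k - 1.
Bound: deg f ≤ 3.
Match coefficients ⇒ f(k) = -k**2.
R(k) = B(k−1)·f(k)/C(k) = -k**2*(k + 4)/(k**2 - 3*k - 1); s_k = R·t_k = 4*k**2/((k + 1)*(k + 2)*(k + 3)).
s_(k+1) − s_k = 4*(-k**2*(k + 4) + (k + 1)**3)/((k + 1)*(k + 2)*(k + 3)*(k + 4)) = t_k.
Evaluate s at k=9 and k=3: 27/110 and 3/10; difference -3/55.

Σ = -3/55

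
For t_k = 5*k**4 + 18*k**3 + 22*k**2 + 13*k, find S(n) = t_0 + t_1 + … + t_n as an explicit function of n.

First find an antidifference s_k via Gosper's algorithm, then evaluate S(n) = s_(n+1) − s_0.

S(n) = n*(n**4 + 7*n**3 + 18*n**2 + 22*n + 10)

The ratio is (5*k**4 + 38*k**3 + 106*k**2 + 131*k + 58)/(k*(5*k**3 + 18*k**2 + 22*k + 13)).
Normal form (A,B,C) = (1, 1, k**4 + 18*k**3/5 + 22*k**2/5 + 13*k/5).
Need (1)·f(k+1) − (1)·f(k) = k**4 + 18*k**3/5 + 22*k**2/5 + 13*k/5.
From deg A=0, deg B=0, deg C=4: d=5.
A polynomial solution: f(k) = k*(k - 1)*(k**3 + 3*k**2 + 3*k + 3)/5.
Get s_k = R·t_k = k*(k**4 + 2*k**3 - 3) with R(k) = B(k−1)f(k)/C(k) = (k - 1)*(k**3 + 3*k**2 + 3*k + 3)/(5*k**3 + 18*k**2 + 22*k + 13).
Δs = k*(5*k**3 + 18*k**2 + 22*k + 13), as required.
Σ_(k=0)^n t_k = s_(n+1) − s_(0) = (n*(n**4 + 7*n**3 + 18*n**2 + 22*n + 10)) − (0), i.e. n*(n**4 + 7*n**3 + 18*n**2 + 22*n + 10).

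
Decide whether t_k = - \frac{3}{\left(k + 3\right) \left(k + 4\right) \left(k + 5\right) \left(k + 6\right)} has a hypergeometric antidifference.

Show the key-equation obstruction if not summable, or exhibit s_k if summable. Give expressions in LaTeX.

Compute t_(k+1)/t_k: get (k + 3)/(k + 7).
So A=k + 3 and B=k + 7, with C=1.
Key eq: (k + 3)·f(k+1) = (k + 6)·f(k) + (1).
d = 3 from the (1,1,0) case.
Solve for f: f(k) = k*(k**2 + 12*k + 47)/180 (degree 3 ≤ 3).
Then R = B(k−1)f/C = k*(k + 6)*(k**2 + 12*k + 47)/180, so s_k = R(k)·t_k = k*(-k**2 - 12*k - 47)/(60*(k + 3)*(k + 4)*(k + 5)).
s_(k+1) − s_k = -3/(k**4 + 18*k**3 + 119*k**2 + 342*k + 360) = t_k.

Yes. s_k = \frac{k \left(- k^{2} - 12 k - 47\right)}{60 \left(k + 3\right) \left(k + 4\right) \left(k + 5\right)}.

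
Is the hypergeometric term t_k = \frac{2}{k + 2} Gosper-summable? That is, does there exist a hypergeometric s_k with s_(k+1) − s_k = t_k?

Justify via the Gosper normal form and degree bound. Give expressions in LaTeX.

t_(k+1)/t_k = (k + 2)/(k + 3).
Normal form (A,B,C) = (k + 2, k + 3, 1).
f must satisfy (k + 2)·f(k+1) − (k + 2)·f(k) = 1.
Degrees (1,1,0) ⇒ d ≤ 0.
Write f(k) = c0. Then LHS − RHS = -1, requiring -1 = 0: contradictory. No certificate.

No. Not Gosper-summable.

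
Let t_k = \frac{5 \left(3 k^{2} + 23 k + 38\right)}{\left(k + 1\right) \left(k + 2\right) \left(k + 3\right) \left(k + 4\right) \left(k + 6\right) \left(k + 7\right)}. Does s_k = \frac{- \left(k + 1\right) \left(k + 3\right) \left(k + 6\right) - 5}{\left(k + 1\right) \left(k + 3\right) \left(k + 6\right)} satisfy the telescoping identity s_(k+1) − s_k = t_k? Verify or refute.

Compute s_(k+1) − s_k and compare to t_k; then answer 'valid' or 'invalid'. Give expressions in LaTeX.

Valid: the claim telescopes to t_k.

s_(k+1) = (-(k + 2)*(k + 4)*(k + 7) - 5)/((k + 2)*(k + 4)*(k + 7))
s_(k+1) − s_k = 5*(3*k**2 + 23*k + 38)/(k**6 + 23*k**5 + 207*k**4 + 925*k**3 + 2144*k**2 + 2412*k + 1008)
(s_(k+1) − s_k) − t_k = 0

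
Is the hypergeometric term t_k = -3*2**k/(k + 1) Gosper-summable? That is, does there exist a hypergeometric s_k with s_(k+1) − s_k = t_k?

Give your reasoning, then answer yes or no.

Compute t_(k+1)/t_k: get 2*(k + 1)/(k + 2).
Take A(k)=2*k + 2, B(k)=k + 2, C(k)=1.
Need (2*k + 2)·f(k+1) − (k + 1)·f(k) = 1.
d = -1 from the (1,1,0) case.
d = -1 < 0 ⇒ no nonzero polynomial f; not summable.

No — key equation has no polynomial f.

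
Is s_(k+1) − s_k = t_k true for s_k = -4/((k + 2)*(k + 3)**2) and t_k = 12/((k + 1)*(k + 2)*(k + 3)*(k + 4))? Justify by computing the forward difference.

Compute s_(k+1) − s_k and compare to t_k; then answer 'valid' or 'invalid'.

s_(k+1) = -4/((k + 3)*(k + 4)**2)
s_(k+1) − s_k = 4*(3*k + 10)/(k**5 + 16*k**4 + 101*k**3 + 314*k**2 + 480*k + 288)
(s_(k+1) − s_k) − t_k = 8*(-4*k - 13)/(k**6 + 17*k**5 + 117*k**4 + 415*k**3 + 794*k**2 + 768*k + 288)

Invalid: residual 8*(-4*k - 13)/(k**6 + 17*k**5 + 117*k**4 + 415*k**3 + 794*k**2 + 768*k + 288) ≠ 0.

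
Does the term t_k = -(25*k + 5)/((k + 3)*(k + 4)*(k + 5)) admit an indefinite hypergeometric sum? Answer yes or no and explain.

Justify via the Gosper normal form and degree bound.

Compute t_(k+1)/t_k: get (k + 3)*(5*k + 6)/((k + 6)*(5*k + 1)).
Factor: A=k + 3; B=k + 6; C=k + 1/5.
Solve (k + 3)·f(k+1) − (k + 5)·f(k) = k + 1/5.
d = 2 from the (1,1,1) case.
A polynomial solution: f(k) = k*(2*k - 1)/15.
Get s_k = R·t_k = -5*k*(2*k - 1)/(3*(k + 3)*(k + 4)) with R(k) = B(k−1)f(k)/C(k) = k*(k + 5)*(2*k - 1)/(3*(5*k + 1)).
Check: Δs_k = 5*(-5*k - 1)/(k**3 + 12*k**2 + 47*k + 60). ✓

Yes. s_k = -5*k*(2*k - 1)/(3*(k + 3)*(k + 4)).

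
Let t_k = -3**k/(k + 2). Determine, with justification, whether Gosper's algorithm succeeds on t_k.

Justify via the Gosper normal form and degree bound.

t_(k+1)/t_k = 3*(k + 2)/(k + 3).
Normal form (A,B,C) = (3*k + 6, k + 3, 1).
f must satisfy (3*k + 6)·f(k+1) − (k + 2)·f(k) = 1.
d = -1 from the (1,1,0) case.
Bound -1 < 0, so the key equation has no polynomial solution.

No — key equation has no polynomial f.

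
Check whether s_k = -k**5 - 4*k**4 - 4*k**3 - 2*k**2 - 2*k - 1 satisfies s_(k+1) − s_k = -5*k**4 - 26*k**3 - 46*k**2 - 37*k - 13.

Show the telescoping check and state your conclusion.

Valid — Δs_k = t_k.

s_(k+1) = -k**5 - 9*k**4 - 30*k**3 - 48*k**2 - 39*k - 14
s_(k+1) − s_k = -5*k**4 - 26*k**3 - 46*k**2 - 37*k - 13
(s_(k+1) − s_k) − t_k = 0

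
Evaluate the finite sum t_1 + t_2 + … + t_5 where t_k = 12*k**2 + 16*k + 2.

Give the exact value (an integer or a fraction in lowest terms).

Σ = 910

r(k) = (6*k**2 + 20*k + 15)/(6*k**2 + 8*k + 1) after simplifying.
Factor: A=1; B=1; C=k**2 + 4*k/3 + 1/6.
f must satisfy (1)·f(k+1) − (1)·f(k) = k**2 + 4*k/3 + 1/6.
Degrees (0,0,2) ⇒ d ≤ 3.
A polynomial solution: f(k) = k*(2*k**2 + k - 2)/6.
Then R = B(k−1)f/C = k*(2*k**2 + k - 2)/(6*k**2 + 8*k + 1), so s_k = R(k)·t_k = 2*k*(2*k**2 + k - 2).
s_(k+1) − s_k = 12*k**2 + 16*k + 2 = t_k.
Evaluate s at k=6 and k=1: 912 and 2; difference 910.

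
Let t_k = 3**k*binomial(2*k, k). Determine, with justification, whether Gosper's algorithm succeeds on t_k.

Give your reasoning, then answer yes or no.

t_(k+1)/t_k = 6*(2*k + 1)/(k + 1).
Gosper form: A/B · C(k+1)/C(k) with A=12*k + 6, B=k + 1, C=1.
Need (12*k + 6)·f(k+1) − (k)·f(k) = 1.
deg f ≤ -1 (via 1,1,0).
deg f ≤ -1 is impossible — no certificate.

No; the degree bound rules out any f.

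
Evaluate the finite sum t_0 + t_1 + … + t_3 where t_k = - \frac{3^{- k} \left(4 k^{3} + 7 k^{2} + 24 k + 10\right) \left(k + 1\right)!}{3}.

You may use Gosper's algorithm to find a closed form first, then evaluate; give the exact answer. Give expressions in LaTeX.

Σ = -3092/27

t_(k+1)/t_k = (4*k**4 + 27*k**3 + 88*k**2 + 145*k + 90)/(3*(4*k**3 + 7*k**2 + 24*k + 10)).
Take A(k)=k/3 + 2/3, B(k)=1, C(k)=k**3 + 7*k**2/4 + 6*k + 5/2.
Need (k/3 + 2/3)·f(k+1) − (1)·f(k) = k**3 + 7*k**2/4 + 6*k + 5/2.
Degrees (1,0,3) ⇒ d ≤ 2.
Match coefficients ⇒ f(k) = 3*(4*k**2 + 3*k + 4)/4.
So s_k = (B(k−1)f/C)·t_k = (3*(4*k**2 + 3*k + 4)/(4*k**3 + 7*k**2 + 24*k + 10))·t_k = -(4*k**2 + 3*k + 4)*factorial(k + 1)/3**k.
s_(k+1) − s_k = -(4*k**3 + 7*k**2 + 24*k + 10)*factorial(k + 1)/(3*3**k) = t_k.
Evaluate s at k=4 and k=0: -3200/27 and -4; difference -3092/27.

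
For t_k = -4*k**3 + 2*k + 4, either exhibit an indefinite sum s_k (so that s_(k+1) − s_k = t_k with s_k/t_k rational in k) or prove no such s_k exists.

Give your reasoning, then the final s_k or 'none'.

s_k = k*(-k**3 + 2*k**2 + 3)

t_(k+1)/t_k = (k - 2*(k + 1)**3 + 3)/(-2*k**3 + k + 2).
Gosper form: A/B · C(k+1)/C(k) with A=1, B=1, C=k**3 - k/2 - 1.
Solve (1)·f(k+1) − (1)·f(k) = k**3 - k/2 - 1.
Bound: deg f ≤ 4.
Solving with deg f ≤ 4: f(k) = k*(k**3 - 2*k**2 - 3)/4.
So s_k = (B(k−1)f/C)·t_k = (k*(k**3 - 2*k**2 - 3)/(2*(2*k**3 - k - 2)))·t_k = k*(-k**3 + 2*k**2 + 3).
Verify: -4*k**3 + 2*k + 4 matches t_k.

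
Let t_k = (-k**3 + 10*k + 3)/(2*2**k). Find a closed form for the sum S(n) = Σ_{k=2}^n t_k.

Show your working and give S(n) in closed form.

S(n) = 2**(-n - 1)*(-9*2**n + n**3 + 6*n**2 + 8*n + 3)

The ratio is (10*k - (k + 1)**3 + 13)/(2*(-k**3 + 10*k + 3)).
Take A(k)=1/2, B(k)=1, C(k)=k**3 - 10*k - 3.
Need (1/2)·f(k+1) − (1)·f(k) = k**3 - 10*k - 3.
From deg A=0, deg B=0, deg C=3: d=3.
Solve for f: f(k) = -2*k*(k**2 + 3*k - 1) (degree 3 ≤ 3).
Certificate R = B(k−1)f/C = -2*k*(k**2 + 3*k - 1)/((k + 3)*(k**2 - 3*k - 1)) gives s_k = k*(k**2 + 3*k - 1)/2**k.
s_(k+1) − s_k = (-k**3 + 10*k + 3)/(2*2**k) = t_k.
Σ_(k=2)^n t_k = s_(n+1) − s_(2) = (2**(-n - 1)*(n**3 + 6*n**2 + 8*n + 3)) − (9/2), i.e. 2**(-n - 1)*(-9*2**n + n**3 + 6*n**2 + 8*n + 3).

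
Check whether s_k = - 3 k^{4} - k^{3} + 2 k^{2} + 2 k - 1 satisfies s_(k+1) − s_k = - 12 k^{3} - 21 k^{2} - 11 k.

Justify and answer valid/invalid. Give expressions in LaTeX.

Valid — Δs_k = t_k.

s_(k+1) = -3*k**4 - 13*k**3 - 19*k**2 - 9*k - 1
s_(k+1) − s_k = k*(-12*k**2 - 21*k - 11)
(s_(k+1) − s_k) − t_k = 0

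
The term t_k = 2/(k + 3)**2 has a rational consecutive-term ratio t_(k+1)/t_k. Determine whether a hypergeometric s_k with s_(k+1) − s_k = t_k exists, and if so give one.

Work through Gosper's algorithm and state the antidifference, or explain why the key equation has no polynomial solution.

none (Gosper's algorithm certifies no s_k)

r(k) = (k + 3)**2/(k + 4)**2 after simplifying.
A = k**2 + 6*k + 9, B = k**2 + 8*k + 16, C = 1.
Solve (k**2 + 6*k + 9)·f(k+1) − (k**2 + 6*k + 9)·f(k) = 1.
d = 0 from the (2,2,0) case.
Put f(k) = c0: A·f(k+1) − B(k−1)·f(k) − C = -1; need -1 = 0 — inconsistent ⇒ no f, not summable.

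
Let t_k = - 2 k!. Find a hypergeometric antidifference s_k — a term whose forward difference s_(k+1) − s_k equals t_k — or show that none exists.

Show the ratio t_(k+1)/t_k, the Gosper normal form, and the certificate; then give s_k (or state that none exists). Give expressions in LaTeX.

Compute t_(k+1)/t_k: get k + 1.
Gosper form: A/B · C(k+1)/C(k) with A=k + 1, B=1, C=1.
Key eq: (k + 1)·f(k+1) = (1)·f(k) + (1).
Degrees (1,0,0) ⇒ d ≤ -1.
Negative degree bound (-1): no f exists, t_k not Gosper-summable.

none — t_k is not Gosper-summable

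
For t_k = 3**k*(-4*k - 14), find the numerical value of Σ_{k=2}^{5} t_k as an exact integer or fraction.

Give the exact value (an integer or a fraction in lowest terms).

Σ = -11592

Compute t_(k+1)/t_k: get 3*(2*k + 9)/(2*k + 7).
A = 3, B = 1, C = k + 7/2.
Set up (3)·f(k+1) − (1)·f(k) − (k + 7/2) = 0.
d = 1 from the (0,0,1) case.
A polynomial solution: f(k) = (k + 2)/2.
So s_k = (B(k−1)f/C)·t_k = ((k + 2)/(2*k + 7))·t_k = -2*3**k*(k + 2).
Δs = 3**k*(-4*k - 14), as required.
Σ_(k=2)^(5) t_k = s_(6) − s_(2) = -11664 − (-72) = -11592.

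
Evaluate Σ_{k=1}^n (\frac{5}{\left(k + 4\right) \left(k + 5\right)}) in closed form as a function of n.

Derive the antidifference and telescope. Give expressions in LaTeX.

S(n) = \frac{n}{n + 5}

r(k) = (k + 4)/(k + 6) after simplifying.
So A=k + 4 and B=k + 6, with C=1.
Need (k + 4)·f(k+1) − (k + 5)·f(k) = 1.
deg f ≤ 1 (via 1,1,0).
Coefficient equations give f(k) = k/4.
Then R = B(k−1)f/C = k*(k + 5)/4, so s_k = R(k)·t_k = 5*k/(4*(k + 4)).
Δs = 5/(k**2 + 9*k + 20), as required.
Σ_(k=1)^n t_k = s_(n+1) − s_(1) = (5*(n + 1)/(4*(n + 5))) − (1/4), i.e. n/(n + 5).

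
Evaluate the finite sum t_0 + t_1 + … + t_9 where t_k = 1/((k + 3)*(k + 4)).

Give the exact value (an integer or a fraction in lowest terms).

Step 1: r(k) = (k + 3)/(k + 5).
Take A(k)=k + 3, B(k)=k + 5, C(k)=1.
Set up (k + 3)·f(k+1) − (k + 4)·f(k) − (1) = 0.
deg f ≤ 1 (via 1,1,0).
Coefficient equations give f(k) = k/3.
Then R = B(k−1)f/C = k*(k + 4)/3, so s_k = R(k)·t_k = k/(3*(k + 3)).
Δs = 1/(k**2 + 7*k + 12), as required.
Σ_(k=0)^(9) t_k = s_(10) − s_(0) = 10/39 − (0) = 10/39.

Σ = 10/39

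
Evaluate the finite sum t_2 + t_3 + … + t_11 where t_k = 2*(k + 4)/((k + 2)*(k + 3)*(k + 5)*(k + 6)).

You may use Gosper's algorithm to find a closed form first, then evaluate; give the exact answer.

Σ = 15/476

Compute t_(k+1)/t_k: get (k + 2)*(k + 5)**2/((k + 4)**2*(k + 7)).
Normal form (A,B,C) = (k + 2, k + 7, k**2 + 8*k + 16).
Set up (k + 2)·f(k+1) − (k + 6)·f(k) − (k**2 + 8*k + 16) = 0.
Bound: deg f ≤ 4.
Solve for f: f(k) = k*(k + 3)*(k + 4)*(k + 7)/20 (degree 4 ≤ 4).
R(k) = B(k−1)·f(k)/C(k) = k*(k + 3)*(k + 6)*(k + 7)/(20*(k + 4)); s_k = R·t_k = k*(k + 7)/(10*(k**2 + 7*k + 10)).
Check: Δs_k = 2*(k + 4)/(k**4 + 16*k**3 + 91*k**2 + 216*k + 180). ✓
Σ_(k=2)^(11) t_k = s_(12) − s_(2) = 57/595 − (9/140) = 15/476.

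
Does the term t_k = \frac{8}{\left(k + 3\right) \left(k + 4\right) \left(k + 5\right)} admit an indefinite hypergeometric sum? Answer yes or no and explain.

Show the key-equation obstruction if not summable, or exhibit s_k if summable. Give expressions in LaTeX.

Yes. s_k = \frac{k \left(k + 7\right)}{3 \left(k + 3\right) \left(k + 4\right)}.

Compute t_(k+1)/t_k: get (k + 3)/(k + 6).
Gosper form: A/B · C(k+1)/C(k) with A=k + 3, B=k + 6, C=1.
f must satisfy (k + 3)·f(k+1) − (k + 5)·f(k) = 1.
From deg A=1, deg B=1, deg C=0: d=2.
A polynomial solution: f(k) = k*(k + 7)/24.
So s_k = (B(k−1)f/C)·t_k = (k*(k + 5)*(k + 7)/24)·t_k = k*(k + 7)/(3*(k + 3)*(k + 4)).
s_(k+1) − s_k = 8/(k**3 + 12*k**2 + 47*k + 60) = t_k.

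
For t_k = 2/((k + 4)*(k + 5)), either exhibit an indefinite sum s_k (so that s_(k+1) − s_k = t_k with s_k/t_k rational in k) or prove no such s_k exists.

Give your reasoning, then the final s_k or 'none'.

t_(k+1)/t_k = (k + 4)/(k + 6).
So A=k + 4 and B=k + 6, with C=1.
f must satisfy (k + 4)·f(k+1) − (k + 5)·f(k) = 1.
Bound: deg f ≤ 1.
Match coefficients ⇒ f(k) = k/4.
Get s_k = R·t_k = k/(2*(k + 4)) with R(k) = B(k−1)f(k)/C(k) = k*(k + 5)/4.
s_(k+1) − s_k = 2/(k**2 + 9*k + 20) = t_k.

s_k = k/(2*(k + 4))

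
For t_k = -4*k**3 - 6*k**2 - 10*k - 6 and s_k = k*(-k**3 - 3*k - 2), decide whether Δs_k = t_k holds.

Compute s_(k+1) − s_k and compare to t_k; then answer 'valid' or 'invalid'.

s_(k+1) = -(k + 1)*(3*k + (k + 1)**3 + 5)
s_(k+1) − s_k = -4*k**3 - 6*k**2 - 10*k - 6
(s_(k+1) − s_k) − t_k = 0

valid (s_(k+1) − s_k reduces to t_k)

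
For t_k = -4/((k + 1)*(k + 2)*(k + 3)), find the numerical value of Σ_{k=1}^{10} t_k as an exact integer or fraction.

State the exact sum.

Σ = -25/78

Compute t_(k+1)/t_k: get (k + 1)/(k + 4).
Gosper form: A/B · C(k+1)/C(k) with A=k + 1, B=k + 4, C=1.
Need (k + 1)·f(k+1) − (k + 3)·f(k) = 1.
Degrees (1,1,0) ⇒ d ≤ 2.
A polynomial solution: f(k) = k*(k + 3)/4.
R(k) = B(k−1)·f(k)/C(k) = k*(k + 3)**2/4; s_k = R·t_k = k*(-k - 3)/((k + 1)*(k + 2)).
Δs = -4/(k**3 + 6*k**2 + 11*k + 6), as required.
Σ_(k=1)^(10) t_k = s_(11) − s_(1) = -77/78 − (-2/3) = -25/78.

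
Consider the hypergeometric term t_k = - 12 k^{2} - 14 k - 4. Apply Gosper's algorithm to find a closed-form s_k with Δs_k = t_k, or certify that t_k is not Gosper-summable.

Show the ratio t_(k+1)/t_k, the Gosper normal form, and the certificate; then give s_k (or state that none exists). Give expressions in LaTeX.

s_k = k \left(- 4 k^{2} - k + 1\right)

t_(k+1)/t_k = (6*k**2 + 19*k + 15)/(6*k**2 + 7*k + 2).
Factor: A=1; B=1; C=k**2 + 7*k/6 + 1/3.
Set up (1)·f(k+1) − (1)·f(k) − (k**2 + 7*k/6 + 1/3) = 0.
Bound: deg f ≤ 3.
Coefficient equations give f(k) = k*(4*k**2 + k - 1)/12.
R(k) = B(k−1)·f(k)/C(k) = k*(4*k**2 + k - 1)/(2*(2*k + 1)*(3*k + 2)); s_k = R·t_k = k*(-4*k**2 - k + 1).
Δs = -12*k**2 - 14*k - 4, as required.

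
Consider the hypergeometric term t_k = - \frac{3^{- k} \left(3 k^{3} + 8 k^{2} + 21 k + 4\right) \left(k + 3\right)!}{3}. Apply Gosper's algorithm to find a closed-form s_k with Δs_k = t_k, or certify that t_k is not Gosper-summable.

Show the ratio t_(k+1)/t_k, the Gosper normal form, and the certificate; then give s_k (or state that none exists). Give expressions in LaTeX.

Step 1: r(k) = (3*k**4 + 29*k**3 + 114*k**2 + 220*k + 144)/(3*(3*k**3 + 8*k**2 + 21*k + 4)).
Gosper form: A/B · C(k+1)/C(k) with A=k/3 + 4/3, B=1, C=k**3 + 8*k**2/3 + 7*k + 4/3.
Key eq: (k/3 + 4/3)·f(k+1) = (1)·f(k) + (k**3 + 8*k**2/3 + 7*k + 4/3).
d = 2 from the (1,0,3) case.
Match coefficients ⇒ f(k) = (k + 1)*(3*k - 4).
R(k) = B(k−1)·f(k)/C(k) = 3*(k + 1)*(3*k - 4)/(3*k**3 + 8*k**2 + 21*k + 4); s_k = R·t_k = -(k + 1)*(3*k - 4)*factorial(k + 3)/3**k.
Δs = -(3*k**3 + 8*k**2 + 21*k + 4)*factorial(k + 3)/(3*3**k), as required.

s_k = - 3^{- k} \left(k + 1\right) \left(3 k - 4\right) \left(k + 3\right)!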